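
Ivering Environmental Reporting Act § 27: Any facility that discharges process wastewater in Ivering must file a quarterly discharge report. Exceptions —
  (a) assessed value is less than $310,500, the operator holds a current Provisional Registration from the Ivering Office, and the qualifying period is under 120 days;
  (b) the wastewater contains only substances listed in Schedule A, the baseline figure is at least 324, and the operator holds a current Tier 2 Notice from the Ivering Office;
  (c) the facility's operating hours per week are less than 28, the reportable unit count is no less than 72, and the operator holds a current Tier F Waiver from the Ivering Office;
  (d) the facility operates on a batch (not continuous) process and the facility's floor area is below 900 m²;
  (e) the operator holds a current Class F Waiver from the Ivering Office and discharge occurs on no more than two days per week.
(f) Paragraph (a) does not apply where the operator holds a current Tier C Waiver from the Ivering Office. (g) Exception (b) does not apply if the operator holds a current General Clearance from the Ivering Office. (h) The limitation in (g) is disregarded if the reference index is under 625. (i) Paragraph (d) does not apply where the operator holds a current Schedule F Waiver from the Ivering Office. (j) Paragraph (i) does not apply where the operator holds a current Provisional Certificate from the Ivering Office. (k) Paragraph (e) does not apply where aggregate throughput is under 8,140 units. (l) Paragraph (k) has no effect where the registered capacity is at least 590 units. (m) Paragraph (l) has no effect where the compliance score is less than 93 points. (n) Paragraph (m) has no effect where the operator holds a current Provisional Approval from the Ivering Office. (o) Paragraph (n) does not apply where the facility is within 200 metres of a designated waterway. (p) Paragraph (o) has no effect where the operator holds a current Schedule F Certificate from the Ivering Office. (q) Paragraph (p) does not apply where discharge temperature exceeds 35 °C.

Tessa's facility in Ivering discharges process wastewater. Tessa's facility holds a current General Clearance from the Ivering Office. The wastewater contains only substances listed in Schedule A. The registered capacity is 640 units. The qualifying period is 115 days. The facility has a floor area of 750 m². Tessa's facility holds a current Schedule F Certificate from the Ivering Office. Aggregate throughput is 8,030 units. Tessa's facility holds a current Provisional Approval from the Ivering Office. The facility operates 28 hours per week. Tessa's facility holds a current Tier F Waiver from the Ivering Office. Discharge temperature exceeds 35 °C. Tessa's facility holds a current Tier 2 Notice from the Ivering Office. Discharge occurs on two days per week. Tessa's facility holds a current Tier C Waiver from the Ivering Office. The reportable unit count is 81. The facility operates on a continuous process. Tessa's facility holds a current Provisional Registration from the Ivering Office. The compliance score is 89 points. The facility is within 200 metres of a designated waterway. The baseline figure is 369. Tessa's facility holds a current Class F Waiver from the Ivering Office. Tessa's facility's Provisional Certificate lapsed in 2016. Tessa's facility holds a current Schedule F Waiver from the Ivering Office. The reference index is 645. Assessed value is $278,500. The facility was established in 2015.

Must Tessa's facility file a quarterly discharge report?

Yes — Tessa's facility must file a quarterly discharge report.

Exception (a) is satisfied on its face — assessed value is $278,500, less than the $310,500 limit; a current Provisional Registration is held; the qualifying period is 115 days, under the 120 days limit. But applying paragraph (f): (f) is triggered — a current Tier C Waiver is held. Exception (a) does not apply.
All of (b)'s requirements are met (the wastewater is Schedule-A-only; the baseline figure is 369, meeting the 324 threshold; a current Tier 2 Notice is held). Turning to paragraphs (g)–(h): (g) is triggered — a current General Clearance is held. (h) is inapplicable (the reference index is 645, not under 625), so (g) stands. So (b) is unavailable.
Exception (c) fails — the facility's operating hours per week are 28, not less than 28.
Exception (d) fails — the facility operates on a continuous process.
Exception (e)'s conditions are all satisfied: a current Class F Waiver is held; discharge occurs on no more than two days per week. But applying paragraphs (k)–(q): (k) operates — aggregate throughput is 8,030 units, under the 8,140 units limit. (l) would limit (k) — the registered capacity is 640 units, meeting the 590 units threshold — but (m) sets (l) aside: (m) operates — the compliance score is 89 points, less than the 93 points limit. (n) operates (a current Provisional Approval is held), but is itself disapplied by (o): (o) operates against (n): the facility is within 200 m of a designated waterway. (p) would limit (o) — a current Schedule F Certificate is held — but (q) sets (p) aside: (q) operates against (p): discharge temperature exceeds 35 °C. So (e) is unavailable.
No exception applies. The general rule governs.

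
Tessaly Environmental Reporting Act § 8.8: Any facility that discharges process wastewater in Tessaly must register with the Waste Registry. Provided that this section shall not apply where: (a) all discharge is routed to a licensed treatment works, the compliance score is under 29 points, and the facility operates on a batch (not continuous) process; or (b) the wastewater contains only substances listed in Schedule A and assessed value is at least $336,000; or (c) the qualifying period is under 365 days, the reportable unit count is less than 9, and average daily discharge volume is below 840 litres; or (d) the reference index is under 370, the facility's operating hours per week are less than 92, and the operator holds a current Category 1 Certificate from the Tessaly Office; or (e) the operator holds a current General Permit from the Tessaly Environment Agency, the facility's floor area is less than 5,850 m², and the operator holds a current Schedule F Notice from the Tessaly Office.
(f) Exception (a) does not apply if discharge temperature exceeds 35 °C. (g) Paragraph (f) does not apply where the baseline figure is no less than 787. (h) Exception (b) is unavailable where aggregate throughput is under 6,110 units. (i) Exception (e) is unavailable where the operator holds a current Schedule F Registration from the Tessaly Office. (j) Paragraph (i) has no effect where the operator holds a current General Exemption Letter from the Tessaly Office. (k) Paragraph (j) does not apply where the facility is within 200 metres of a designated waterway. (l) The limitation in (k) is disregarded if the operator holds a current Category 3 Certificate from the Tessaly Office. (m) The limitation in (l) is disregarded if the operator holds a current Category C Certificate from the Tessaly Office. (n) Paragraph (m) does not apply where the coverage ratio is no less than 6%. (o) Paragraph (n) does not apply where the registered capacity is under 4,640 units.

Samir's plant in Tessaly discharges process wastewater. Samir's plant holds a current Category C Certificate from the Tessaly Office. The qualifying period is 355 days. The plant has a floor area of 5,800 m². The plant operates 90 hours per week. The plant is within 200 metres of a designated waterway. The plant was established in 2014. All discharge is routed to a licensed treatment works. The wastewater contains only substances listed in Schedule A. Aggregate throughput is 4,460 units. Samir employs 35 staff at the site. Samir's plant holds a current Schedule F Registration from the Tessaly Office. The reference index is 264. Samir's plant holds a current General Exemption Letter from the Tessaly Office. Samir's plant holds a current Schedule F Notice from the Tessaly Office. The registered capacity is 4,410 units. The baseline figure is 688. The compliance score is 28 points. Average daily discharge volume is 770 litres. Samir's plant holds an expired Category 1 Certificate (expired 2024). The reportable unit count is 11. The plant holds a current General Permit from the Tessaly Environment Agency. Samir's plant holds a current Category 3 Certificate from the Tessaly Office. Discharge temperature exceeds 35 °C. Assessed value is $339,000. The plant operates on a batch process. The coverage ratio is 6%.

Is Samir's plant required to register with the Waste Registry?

Exception (a)'s conditions are all satisfied: discharge is routed to a licensed treatment works; the compliance score is 28 points, under the 29 points limit; the facility operates on a batch process. But: (f) is engaged — discharge temperature exceeds 35 °C. (g), which would lift (f), is not engaged — the baseline figure is 688, short of 787. Exception (a) does not apply.
All of (b)'s requirements are met (the wastewater is Schedule-A-only; assessed value is $339,000, meeting the $336,000 threshold). But applying paragraph (h): (h) operates against (b): aggregate throughput is 4,460 units, under the 6,110 units limit. (b) is therefore removed.
Exception (c) fails — the reportable unit count is 11, not less than 9.
Exception (d) fails — the Category 1 Certificate is not current.
Exception (e)'s conditions are all satisfied: a current General Permit is held; the facility's floor area is 5,800 m², less than the 5,850 m² limit; a current Schedule F Notice is held. But applying paragraphs (i)–(o): (i) operates against (e): a current Schedule F Registration is held. (j) applies (a current General Exemption Letter is held), but yields to (k): (k) applies — the plant is within 200 m of a designated waterway. (l) operates (a current Category 3 Certificate is held), but is overridden by (m): (m) operates — a current Category C Certificate is held. (n) is engaged (the coverage ratio is 6%, meeting the 6% threshold), but yields to (o): (o) operates against (n): the registered capacity is 4,410 units, under the 4,640 units limit. (e) is therefore removed.
No exception is made out. Samir's plant falls within the general rule.

Yes — Samir's plant must register with the Waste Registry.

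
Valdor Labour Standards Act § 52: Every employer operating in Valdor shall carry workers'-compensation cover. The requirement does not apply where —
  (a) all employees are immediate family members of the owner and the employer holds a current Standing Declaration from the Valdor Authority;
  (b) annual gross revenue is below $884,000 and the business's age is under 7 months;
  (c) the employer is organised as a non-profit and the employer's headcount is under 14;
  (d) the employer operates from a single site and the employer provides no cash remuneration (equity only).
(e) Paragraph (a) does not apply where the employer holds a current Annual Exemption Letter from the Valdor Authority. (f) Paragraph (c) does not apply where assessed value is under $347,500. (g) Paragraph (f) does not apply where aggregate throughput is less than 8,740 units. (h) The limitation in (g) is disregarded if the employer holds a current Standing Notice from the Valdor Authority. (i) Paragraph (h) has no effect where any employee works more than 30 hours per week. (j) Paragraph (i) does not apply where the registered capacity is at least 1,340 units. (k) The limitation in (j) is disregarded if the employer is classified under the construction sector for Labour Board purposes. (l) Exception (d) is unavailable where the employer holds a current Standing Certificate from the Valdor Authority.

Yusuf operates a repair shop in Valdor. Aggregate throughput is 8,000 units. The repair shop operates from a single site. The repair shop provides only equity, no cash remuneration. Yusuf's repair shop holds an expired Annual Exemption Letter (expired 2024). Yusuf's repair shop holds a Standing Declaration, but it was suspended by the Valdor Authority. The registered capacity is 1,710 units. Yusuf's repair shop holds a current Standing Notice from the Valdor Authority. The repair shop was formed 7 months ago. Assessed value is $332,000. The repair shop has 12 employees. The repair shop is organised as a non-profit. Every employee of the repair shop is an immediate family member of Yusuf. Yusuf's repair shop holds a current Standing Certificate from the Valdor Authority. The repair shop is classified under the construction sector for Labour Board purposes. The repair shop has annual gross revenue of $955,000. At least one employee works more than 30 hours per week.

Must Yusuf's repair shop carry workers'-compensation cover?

Exception (a) fails — the Standing Declaration is not current.
Exception (b) does not apply: annual gross revenue is $955,000, not below $884,000.
Exception (c): the employer is a non-profit; the employer's headcount is 12, under the 14 limit — every condition holds. Applying paragraphs (f)–(k): (f) is engaged (assessed value is $332,000, under the $347,500 limit), but is set aside by (g): (g) applies — aggregate throughput is 8,000 units, less than the 8,740 units limit. (h) would limit (g) — a current Standing Notice is held — but (i) sets (h) aside: (i) is engaged — at least one employee exceeds 30 hours/week. (j) would limit (i) — the registered capacity is 1,710 units, meeting the 1,340 units threshold — but (k) sets (j) aside: (k) is engaged — the repair shop is classified under the construction sector. (c) remains available.
Exception (d)'s conditions are all satisfied: the employer operates from a single site; remuneration is equity-only. But: (l) applies — a current Standing Certificate is held. So (d) is unavailable.

No — exception (c) applies; Yusuf's repair shop is not required to carry workers'-compensation cover.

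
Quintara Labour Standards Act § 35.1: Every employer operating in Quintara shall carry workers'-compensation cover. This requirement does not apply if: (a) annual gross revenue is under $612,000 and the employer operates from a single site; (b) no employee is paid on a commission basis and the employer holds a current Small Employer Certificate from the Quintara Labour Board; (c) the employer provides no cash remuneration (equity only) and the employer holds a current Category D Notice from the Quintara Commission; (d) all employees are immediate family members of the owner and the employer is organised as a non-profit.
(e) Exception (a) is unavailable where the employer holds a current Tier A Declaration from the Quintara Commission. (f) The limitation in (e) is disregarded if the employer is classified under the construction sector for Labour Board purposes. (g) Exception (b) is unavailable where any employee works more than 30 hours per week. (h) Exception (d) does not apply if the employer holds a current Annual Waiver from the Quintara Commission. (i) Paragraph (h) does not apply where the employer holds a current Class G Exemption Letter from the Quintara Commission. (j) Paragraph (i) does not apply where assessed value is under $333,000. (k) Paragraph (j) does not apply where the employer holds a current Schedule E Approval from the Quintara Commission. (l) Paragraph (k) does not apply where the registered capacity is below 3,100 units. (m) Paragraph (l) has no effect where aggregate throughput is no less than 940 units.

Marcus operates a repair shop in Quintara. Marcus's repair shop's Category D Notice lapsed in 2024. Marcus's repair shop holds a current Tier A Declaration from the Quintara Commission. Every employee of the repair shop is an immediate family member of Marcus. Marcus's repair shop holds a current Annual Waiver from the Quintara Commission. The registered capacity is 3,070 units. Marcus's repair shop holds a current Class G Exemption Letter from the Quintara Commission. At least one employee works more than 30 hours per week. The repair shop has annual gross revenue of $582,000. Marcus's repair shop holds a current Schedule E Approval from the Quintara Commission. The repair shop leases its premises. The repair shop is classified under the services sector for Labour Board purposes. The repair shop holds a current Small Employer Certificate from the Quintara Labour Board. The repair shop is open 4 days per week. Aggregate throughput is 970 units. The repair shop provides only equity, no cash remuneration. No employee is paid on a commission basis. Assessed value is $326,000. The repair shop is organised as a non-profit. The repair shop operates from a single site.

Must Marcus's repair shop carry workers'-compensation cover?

No — exception (d) applies; Marcus's repair shop is not required to carry workers'-compensation cover.

Exception (a): annual gross revenue is $582,000, under the $612,000 limit; the employer operates from a single site — every condition holds. However, paragraphs (e)–(f) must be considered: (e) applies — a current Tier A Declaration is held. (f) does not operate here (the repair shop is classified under the services sector), so (e) stands. So (a) is unavailable.
All of (b)'s requirements are met (no employee is paid on commission; a current Small Employer Certificate is held). Turning to paragraph (g): (g) is triggered — at least one employee exceeds 30 hours/week. So (b) is unavailable.
Exception (c) requires that the employer holds a current Category D Notice from the Quintara Commission; but there is no Category D Notice in force, so (c) is unavailable.
Exception (d) is satisfied on its face — every employee is an immediate family member; the employer is a non-profit. Considering the limiting provisions: (h) would limit (d) — a current Annual Waiver is held — but (i) sets (h) aside: (i) is engaged — a current Class G Exemption Letter is held. (j) would limit (i) — assessed value is $326,000, under the $333,000 limit — but (k) sets (j) aside: (k) operates against (j): a current Schedule E Approval is held. (l) is engaged (the registered capacity is 3,070 units, below the 3,100 units limit), but yields to (m): (m) operates against (l): aggregate throughput is 970 units, meeting the 940 units threshold. So (d) applies.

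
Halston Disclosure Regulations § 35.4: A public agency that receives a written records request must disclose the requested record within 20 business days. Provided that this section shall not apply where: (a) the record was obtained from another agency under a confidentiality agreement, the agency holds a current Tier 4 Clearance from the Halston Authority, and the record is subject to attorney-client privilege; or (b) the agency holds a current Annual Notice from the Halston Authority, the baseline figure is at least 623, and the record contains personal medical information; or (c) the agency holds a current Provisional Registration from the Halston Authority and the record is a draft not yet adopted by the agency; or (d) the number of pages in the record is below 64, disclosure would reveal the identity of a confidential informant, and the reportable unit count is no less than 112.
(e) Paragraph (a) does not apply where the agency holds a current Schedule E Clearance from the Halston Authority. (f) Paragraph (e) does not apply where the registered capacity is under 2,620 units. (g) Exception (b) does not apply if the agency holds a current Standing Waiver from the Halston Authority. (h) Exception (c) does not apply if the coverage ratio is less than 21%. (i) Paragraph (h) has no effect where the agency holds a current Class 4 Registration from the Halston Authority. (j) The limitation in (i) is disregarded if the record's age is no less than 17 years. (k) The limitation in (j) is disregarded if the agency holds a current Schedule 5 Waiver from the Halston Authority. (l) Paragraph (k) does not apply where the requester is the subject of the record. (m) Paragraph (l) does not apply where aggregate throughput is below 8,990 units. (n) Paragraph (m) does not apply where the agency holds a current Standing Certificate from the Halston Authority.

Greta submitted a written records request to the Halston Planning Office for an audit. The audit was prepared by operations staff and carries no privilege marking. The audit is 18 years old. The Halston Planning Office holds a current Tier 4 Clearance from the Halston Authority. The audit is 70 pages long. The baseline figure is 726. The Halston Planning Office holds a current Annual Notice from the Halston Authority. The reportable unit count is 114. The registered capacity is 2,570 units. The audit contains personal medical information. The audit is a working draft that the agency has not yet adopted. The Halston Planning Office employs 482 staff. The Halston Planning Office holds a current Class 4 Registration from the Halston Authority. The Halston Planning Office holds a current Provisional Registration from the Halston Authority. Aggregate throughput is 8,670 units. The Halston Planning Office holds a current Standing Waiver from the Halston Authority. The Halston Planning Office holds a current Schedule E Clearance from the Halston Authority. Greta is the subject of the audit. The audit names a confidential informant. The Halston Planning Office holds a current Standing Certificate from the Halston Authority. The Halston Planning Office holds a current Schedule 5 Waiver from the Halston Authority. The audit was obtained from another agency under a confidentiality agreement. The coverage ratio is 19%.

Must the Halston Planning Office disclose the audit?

Exception (a) does not apply: the audit carries no privilege marking.
Exception (b) is satisfied on its face — a current Annual Notice is held; the baseline figure is 726, meeting the 623 threshold; the audit contains personal medical information. But applying paragraph (g): (g) operates against (b): a current Standing Waiver is held. (b) is therefore removed.
Exception (c) is satisfied on its face — a current Provisional Registration is held; the audit is an unadopted draft. Turning to paragraphs (h)–(n): (h) operates against (c): the coverage ratio is 19%, less than the 21% limit. (i) operates (a current Class 4 Registration is held), but is set aside by (j): (j) operates against (i): the record's age is 18 years, meeting the 17 years threshold. (k) would limit (j) — a current Schedule 5 Waiver is held — but (l) sets (k) aside: (l) operates against (k): Greta is the subject of the audit. (m) applies (aggregate throughput is 8,670 units, below the 8,990 units limit), but is overridden by (n): (n) is engaged — a current Standing Certificate is held. Exception (c) does not apply.
Exception (d) fails — the number of pages in the record is 70, not below 64.
Every exception is unavailable, so the rule governs.

Yes — the Halston Planning Office must disclose the audit.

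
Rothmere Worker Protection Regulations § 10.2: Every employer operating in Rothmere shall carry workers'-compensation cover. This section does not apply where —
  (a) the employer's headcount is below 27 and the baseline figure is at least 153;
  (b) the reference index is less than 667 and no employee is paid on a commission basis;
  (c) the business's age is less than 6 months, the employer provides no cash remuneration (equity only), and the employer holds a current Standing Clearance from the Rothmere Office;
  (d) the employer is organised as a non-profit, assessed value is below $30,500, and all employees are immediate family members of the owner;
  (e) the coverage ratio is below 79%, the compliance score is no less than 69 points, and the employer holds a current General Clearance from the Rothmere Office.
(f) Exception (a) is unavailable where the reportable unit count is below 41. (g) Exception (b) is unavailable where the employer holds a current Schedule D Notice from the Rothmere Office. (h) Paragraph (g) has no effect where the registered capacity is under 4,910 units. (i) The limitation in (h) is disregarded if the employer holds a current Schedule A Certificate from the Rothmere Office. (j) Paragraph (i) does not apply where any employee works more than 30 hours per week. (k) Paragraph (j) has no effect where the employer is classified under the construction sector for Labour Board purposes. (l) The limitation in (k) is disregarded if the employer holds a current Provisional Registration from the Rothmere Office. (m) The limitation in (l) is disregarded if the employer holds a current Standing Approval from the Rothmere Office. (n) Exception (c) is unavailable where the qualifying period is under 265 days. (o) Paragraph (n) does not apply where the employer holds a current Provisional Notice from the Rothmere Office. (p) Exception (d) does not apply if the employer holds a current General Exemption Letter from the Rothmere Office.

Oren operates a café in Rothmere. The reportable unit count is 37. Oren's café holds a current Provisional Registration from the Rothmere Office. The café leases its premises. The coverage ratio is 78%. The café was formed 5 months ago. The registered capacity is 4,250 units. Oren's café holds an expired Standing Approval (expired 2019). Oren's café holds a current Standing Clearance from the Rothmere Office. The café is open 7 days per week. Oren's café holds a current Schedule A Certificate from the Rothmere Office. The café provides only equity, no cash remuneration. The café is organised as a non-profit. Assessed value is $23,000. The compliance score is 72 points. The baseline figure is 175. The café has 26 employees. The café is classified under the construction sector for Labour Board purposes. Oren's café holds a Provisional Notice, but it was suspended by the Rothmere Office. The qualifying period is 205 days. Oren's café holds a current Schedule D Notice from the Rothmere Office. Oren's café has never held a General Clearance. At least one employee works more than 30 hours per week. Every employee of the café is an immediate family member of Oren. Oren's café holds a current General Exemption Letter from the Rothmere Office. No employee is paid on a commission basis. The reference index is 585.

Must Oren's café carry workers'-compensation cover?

No — exception (b) applies; Oren's café is not required to carry workers'-compensation cover.

All of (a)'s requirements are met (the employer's headcount is 26, below the 27 limit; the baseline figure is 175, meeting the 153 threshold). However, paragraph (f) must be considered: (f) is engaged — the reportable unit count is 37, below the 41 limit. Exception (a) does not apply.
Exception (b): the reference index is 585, less than the 667 limit; no employee is paid on commission — every condition holds. Under paragraphs (g)–(m): (g) operates (a current Schedule D Notice is held), but is overridden by (h): (h) operates against (g): the registered capacity is 4,250 units, under the 4,910 units limit. (i) is triggered (a current Schedule A Certificate is held), but is overridden by (j): (j) operates against (i): at least one employee exceeds 30 hours/week. (k) would limit (j) — the café is classified under the construction sector — but (l) sets (k) aside: (l) operates — a current Provisional Registration is held. (m), which would lift (l), does not operate here — the Standing Approval is not current. So (b) applies.
Exception (c): the business's age is 5 months, less than the 6 months limit; remuneration is equity-only; a current Standing Clearance is held — every condition holds. But applying paragraphs (n)–(o): (n) operates against (c): the qualifying period is 205 days, under the 265 days limit. (o), which would lift (n), is inapplicable — there is no Provisional Notice in force. So (c) is unavailable.
Exception (d) is satisfied on its face — the employer is a non-profit; assessed value is $23,000, below the $30,500 limit; every employee is an immediate family member. But applying paragraph (p): (p) operates against (d): a current General Exemption Letter is held. So (d) is unavailable.
Exception (e) requires that the employer holds a current General Clearance from the Rothmere Office; but no current General Clearance is held, so (e) is unavailable.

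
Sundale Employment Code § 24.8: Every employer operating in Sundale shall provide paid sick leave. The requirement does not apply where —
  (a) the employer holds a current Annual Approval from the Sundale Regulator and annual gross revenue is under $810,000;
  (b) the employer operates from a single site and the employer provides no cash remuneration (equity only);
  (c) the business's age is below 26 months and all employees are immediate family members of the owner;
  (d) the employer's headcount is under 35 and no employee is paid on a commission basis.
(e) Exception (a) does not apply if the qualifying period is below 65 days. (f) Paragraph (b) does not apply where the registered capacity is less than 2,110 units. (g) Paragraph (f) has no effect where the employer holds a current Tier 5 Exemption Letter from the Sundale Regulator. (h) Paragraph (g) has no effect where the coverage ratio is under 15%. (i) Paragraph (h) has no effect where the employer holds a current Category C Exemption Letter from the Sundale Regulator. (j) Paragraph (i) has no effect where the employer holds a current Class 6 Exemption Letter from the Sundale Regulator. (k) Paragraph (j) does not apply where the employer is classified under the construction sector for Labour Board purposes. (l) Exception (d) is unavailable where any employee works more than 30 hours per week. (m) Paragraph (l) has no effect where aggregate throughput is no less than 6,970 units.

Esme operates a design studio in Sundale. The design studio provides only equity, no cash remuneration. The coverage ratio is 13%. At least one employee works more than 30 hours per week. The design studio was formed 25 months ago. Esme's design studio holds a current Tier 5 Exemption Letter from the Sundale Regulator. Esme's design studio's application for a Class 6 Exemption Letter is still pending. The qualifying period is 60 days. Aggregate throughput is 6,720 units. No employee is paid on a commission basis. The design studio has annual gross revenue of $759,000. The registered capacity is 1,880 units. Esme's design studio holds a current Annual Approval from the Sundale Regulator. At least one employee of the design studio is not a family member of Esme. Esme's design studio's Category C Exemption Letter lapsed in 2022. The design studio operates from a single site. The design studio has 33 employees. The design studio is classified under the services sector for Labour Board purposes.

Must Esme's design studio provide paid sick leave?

Yes — Esme's design studio must provide paid sick leave.

All of (a)'s requirements are met (a current Annual Approval is held; annual gross revenue is $759,000, under the $810,000 limit). But applying paragraph (e): (e) is engaged — the qualifying period is 60 days, below the 65 days limit. Exception (a) does not apply.
Exception (b): the employer operates from a single site; remuneration is equity-only — every condition holds. But: (f) operates against (b): the registered capacity is 1,880 units, less than the 2,110 units limit. (g) would limit (f) — a current Tier 5 Exemption Letter is held — but (h) sets (g) aside: (h) is triggered — the coverage ratio is 13%, under the 15% limit. (i) is not triggered (there is no Category C Exemption Letter in force), so (h) stands. (b) is therefore removed.
Exception (c) requires that all employees are immediate family members of the owner; but at least one employee is not a family member, so (c) is unavailable.
Exception (d) is satisfied on its face — the employer's headcount is 33, under the 35 limit; no employee is paid on commission. But applying paragraphs (l)–(m): (l) applies — at least one employee exceeds 30 hours/week. (m), which would lift (l), is not engaged — aggregate throughput is 6,720 units, short of 6,970 units. Exception (d) does not apply.
None of the exceptions is available; § 24.8 applies in full.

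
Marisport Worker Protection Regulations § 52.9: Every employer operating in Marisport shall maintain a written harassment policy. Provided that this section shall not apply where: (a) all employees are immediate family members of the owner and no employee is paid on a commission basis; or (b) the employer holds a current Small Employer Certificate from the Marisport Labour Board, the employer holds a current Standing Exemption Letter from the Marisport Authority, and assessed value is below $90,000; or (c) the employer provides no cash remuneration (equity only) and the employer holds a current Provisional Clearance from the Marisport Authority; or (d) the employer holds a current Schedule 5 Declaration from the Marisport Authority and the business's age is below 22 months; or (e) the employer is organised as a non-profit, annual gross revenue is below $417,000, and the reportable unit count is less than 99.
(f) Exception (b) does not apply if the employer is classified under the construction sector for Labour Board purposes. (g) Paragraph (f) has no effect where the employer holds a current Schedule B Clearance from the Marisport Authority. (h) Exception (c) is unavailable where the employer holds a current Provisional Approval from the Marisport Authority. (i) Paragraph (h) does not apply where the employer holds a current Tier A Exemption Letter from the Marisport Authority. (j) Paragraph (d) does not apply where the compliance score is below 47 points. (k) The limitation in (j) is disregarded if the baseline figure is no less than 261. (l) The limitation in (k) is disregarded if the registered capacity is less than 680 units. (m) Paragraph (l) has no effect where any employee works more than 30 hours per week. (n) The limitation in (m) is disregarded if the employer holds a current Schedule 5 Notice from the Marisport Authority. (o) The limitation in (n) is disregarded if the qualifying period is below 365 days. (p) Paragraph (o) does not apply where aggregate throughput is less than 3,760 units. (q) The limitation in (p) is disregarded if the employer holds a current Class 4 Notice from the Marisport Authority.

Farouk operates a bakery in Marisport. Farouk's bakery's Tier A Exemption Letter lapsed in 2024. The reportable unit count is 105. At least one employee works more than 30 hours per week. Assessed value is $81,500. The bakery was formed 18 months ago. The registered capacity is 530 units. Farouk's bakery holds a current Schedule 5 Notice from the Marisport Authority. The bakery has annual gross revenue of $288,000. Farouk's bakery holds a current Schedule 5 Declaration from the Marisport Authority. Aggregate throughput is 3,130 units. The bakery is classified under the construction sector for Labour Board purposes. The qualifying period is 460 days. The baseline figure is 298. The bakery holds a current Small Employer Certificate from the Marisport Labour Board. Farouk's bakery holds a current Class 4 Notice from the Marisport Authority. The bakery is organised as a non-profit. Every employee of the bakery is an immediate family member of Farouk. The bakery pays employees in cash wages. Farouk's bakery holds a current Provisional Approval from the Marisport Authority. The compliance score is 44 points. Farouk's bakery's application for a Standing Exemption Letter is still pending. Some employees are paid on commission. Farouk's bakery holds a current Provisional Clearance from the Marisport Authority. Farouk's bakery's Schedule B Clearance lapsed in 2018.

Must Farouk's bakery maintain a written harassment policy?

Exception (a) does not apply: some employees are paid on commission.
Exception (b) requires that the employer holds a current Standing Exemption Letter from the Marisport Authority; but there is no Standing Exemption Letter in force, so (b) is unavailable.
Exception (c) fails — employees are paid cash wages.
Exception (d) is satisfied on its face — a current Schedule 5 Declaration is held; the business's age is 18 months, below the 22 months limit. But applying paragraphs (j)–(q): (j) operates against (d): the compliance score is 44 points, below the 47 points limit. (k) would limit (j) — the baseline figure is 298, meeting the 261 threshold — but (l) sets (k) aside: (l) operates against (k): the registered capacity is 530 units, less than the 680 units limit. (m) operates (at least one employee exceeds 30 hours/week), but is overridden by (n): (n) is engaged — a current Schedule 5 Notice is held. (o), which would lift (n), does not operate here — the qualifying period is 460 days, not below 365 days. (d) is therefore removed.
Exception (e) fails — the reportable unit count is 105, not less than 99.
No exception applies. The general rule governs.

Yes — Farouk's bakery must maintain a written harassment policy.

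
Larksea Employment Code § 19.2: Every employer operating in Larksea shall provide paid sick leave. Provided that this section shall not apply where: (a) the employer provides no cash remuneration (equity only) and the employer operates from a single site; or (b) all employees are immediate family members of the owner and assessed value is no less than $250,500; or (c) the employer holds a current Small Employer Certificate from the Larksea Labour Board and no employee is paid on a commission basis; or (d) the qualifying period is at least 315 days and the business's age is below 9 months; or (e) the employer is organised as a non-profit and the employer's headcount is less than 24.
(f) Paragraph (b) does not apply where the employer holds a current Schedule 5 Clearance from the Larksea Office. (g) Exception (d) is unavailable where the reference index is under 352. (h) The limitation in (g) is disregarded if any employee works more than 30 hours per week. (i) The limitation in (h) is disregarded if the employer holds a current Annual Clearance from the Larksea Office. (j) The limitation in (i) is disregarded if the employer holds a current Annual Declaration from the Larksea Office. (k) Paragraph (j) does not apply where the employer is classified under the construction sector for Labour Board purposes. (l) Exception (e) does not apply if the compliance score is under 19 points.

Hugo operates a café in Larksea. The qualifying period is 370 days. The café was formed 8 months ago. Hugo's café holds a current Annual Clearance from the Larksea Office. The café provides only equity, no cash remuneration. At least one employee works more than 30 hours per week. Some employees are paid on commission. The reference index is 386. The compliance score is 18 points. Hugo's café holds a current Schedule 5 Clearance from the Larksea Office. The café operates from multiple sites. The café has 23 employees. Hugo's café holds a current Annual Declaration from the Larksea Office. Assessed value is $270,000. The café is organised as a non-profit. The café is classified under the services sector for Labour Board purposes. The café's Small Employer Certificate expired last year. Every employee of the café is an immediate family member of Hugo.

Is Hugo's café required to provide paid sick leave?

Exception (a) does not apply: the employer operates from multiple sites.
All of (b)'s requirements are met (every employee is an immediate family member; assessed value is $270,000, meeting the $250,500 threshold). Turning to paragraph (f): (f) is engaged — a current Schedule 5 Clearance is held. (b) is therefore removed.
Exception (c) does not apply: the Small Employer Certificate has expired.
Exception (d) is satisfied on its face — the qualifying period is 370 days, meeting the 315 days threshold; the business's age is 8 months, below the 9 months limit. Under paragraphs (g)–(k): (g) is inapplicable — the reference index is 386, not under 352. Exception (d) stands.
Exception (e): the employer is a non-profit; the employer's headcount is 23, less than the 24 limit — every condition holds. But: (l) is triggered — the compliance score is 18 points, under the 19 points limit. Exception (e) does not apply.

No — exception (d) applies; Hugo's café is not required to provide paid sick leave.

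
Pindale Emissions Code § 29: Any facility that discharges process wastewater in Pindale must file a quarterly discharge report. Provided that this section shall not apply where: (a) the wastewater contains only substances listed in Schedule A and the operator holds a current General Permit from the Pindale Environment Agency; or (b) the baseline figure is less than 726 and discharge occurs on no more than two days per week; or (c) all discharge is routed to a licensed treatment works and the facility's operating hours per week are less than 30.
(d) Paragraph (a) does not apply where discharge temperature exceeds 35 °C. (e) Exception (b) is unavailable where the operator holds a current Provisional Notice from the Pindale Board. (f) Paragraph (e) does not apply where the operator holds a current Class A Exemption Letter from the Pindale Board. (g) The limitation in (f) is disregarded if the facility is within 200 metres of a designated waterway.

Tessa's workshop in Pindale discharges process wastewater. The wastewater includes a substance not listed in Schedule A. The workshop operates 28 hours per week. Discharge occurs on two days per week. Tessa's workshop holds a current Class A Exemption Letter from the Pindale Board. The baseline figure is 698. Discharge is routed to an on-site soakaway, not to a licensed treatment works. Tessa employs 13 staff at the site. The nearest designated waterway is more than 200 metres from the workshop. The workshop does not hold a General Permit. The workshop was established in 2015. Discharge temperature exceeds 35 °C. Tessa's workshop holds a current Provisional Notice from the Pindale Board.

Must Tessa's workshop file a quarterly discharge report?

Exception (a) requires that the wastewater contains only substances listed in Schedule A; but the wastewater includes a non-Schedule-A substance, so (a) is unavailable.
Exception (b)'s conditions are all satisfied: the baseline figure is 698, less than the 726 limit; discharge occurs on no more than two days per week. Considering the limiting provisions: (e) would limit (b) — a current Provisional Notice is held — but (f) sets (e) aside: (f) applies — a current Class A Exemption Letter is held. (g), which would lift (f), is inapplicable — the workshop is more than 200 m from any designated waterway. (b) remains available.
Exception (c) fails — discharge is not routed to a licensed treatment works.

No — exception (b) applies; Tessa's workshop is not required to file a quarterly discharge report.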